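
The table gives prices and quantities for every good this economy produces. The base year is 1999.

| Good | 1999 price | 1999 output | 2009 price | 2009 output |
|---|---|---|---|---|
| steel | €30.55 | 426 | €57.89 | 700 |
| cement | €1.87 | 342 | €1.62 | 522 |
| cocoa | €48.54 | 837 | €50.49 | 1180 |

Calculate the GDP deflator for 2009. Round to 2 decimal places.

126.76

Nominal GDP 2009 = 57.89·700 + 1.62·522 + 50.49·1180 = 100946.84.
Real GDP 2009 (at 1999 prices) = 30.55·700 + 1.87·522 + 48.54·1180 = 79638.34.
Deflator = Nominal/Real × 100 = 100946.84/79638.34 × 100 = 126.757.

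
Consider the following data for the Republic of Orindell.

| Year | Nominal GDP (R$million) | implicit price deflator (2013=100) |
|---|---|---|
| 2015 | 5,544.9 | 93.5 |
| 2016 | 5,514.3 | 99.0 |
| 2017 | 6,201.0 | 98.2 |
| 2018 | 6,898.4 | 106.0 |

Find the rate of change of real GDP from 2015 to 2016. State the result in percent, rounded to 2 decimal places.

-6.08%

Real GDP 2015 = 5544.9/0.935 = 5930.37.
Real GDP 2016 = 5514.3/0.990 = 5570.00.
Change = 5570.00/5930.37 − 1 = -0.0608.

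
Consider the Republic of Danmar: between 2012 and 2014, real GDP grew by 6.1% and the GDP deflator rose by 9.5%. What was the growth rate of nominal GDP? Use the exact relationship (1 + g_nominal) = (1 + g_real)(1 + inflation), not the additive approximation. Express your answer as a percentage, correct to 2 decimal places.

16.18%

(1 + g_nom) = (1 + g_real)(1 + π) = 1.0610 × 1.0950 = 1.16180.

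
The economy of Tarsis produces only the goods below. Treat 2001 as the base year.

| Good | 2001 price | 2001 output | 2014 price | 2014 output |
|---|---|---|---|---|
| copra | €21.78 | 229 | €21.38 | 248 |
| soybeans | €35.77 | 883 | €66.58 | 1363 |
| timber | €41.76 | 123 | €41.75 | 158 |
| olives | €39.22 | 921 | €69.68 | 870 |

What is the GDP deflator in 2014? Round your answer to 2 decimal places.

Nominal GDP 2014 = 21.38·248 + 66.58·1363 + 41.75·158 + 69.68·870 = 163268.88.
Real GDP 2014 (at 2001 prices) = 21.78·248 + 35.77·1363 + 41.76·158 + 39.22·870 = 94875.43.
Deflator = Nominal/Real × 100 = 163268.88/94875.43 × 100 = 172.088.

172.09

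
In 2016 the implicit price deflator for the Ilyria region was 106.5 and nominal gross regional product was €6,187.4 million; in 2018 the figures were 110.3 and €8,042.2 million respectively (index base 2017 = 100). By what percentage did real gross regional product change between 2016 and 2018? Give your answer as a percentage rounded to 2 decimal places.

Real gross regional product 2016 = 6187.4 / 1.065 = 5809.77.
Real gross regional product 2018 = 8042.2 / 1.103 = 7291.21.
Real growth = 7291.21 / 5809.77 − 1 = 0.2550.

25.50%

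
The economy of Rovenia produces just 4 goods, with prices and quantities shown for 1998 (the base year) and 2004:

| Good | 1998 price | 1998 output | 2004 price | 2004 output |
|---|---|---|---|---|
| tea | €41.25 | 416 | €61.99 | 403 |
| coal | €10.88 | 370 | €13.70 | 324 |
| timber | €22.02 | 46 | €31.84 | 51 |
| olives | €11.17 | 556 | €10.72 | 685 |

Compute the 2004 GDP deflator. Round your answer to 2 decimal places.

Nominal GDP 2004 = 61.99·403 + 13.70·324 + 31.84·51 + 10.72·685 = 38387.81.
Real GDP 2004 (at 1998 prices) = 41.25·403 + 10.88·324 + 22.02·51 + 11.17·685 = 28923.34.
Deflator = Nominal/Real × 100 = 38387.81/28923.34 × 100 = 132.723.

132.72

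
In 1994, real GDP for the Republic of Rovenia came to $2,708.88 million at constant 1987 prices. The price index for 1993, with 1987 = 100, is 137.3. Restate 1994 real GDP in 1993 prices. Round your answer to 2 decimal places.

$3,719.29 million

Real GDP in 1993 prices = Real GDP in 1987 prices × (P_1993/P_1987) = 2708.88 × 1.373 = 3719.29.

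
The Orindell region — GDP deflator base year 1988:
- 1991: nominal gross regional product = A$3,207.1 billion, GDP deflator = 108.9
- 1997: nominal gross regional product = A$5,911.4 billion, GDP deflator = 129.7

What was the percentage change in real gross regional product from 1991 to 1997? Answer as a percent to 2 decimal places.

54.76%

Deflate each year: 1991 → 3207.1/1.089 = 2945.00; 1997 → 5911.4/1.297 = 4557.75.
So real gross regional product changed by 4557.75/2945.00 − 1 = 0.5476, i.e. 54.76%.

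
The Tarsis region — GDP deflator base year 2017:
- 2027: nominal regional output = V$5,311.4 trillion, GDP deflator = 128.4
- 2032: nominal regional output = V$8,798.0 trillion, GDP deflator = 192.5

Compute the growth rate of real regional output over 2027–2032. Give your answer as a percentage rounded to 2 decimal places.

10.49%

Deflate each year: 2027 → 5311.4/1.284 = 4136.60; 2032 → 8798.0/1.925 = 4570.39.
So real regional output changed by 4570.39/4136.60 − 1 = 0.1049, i.e. 10.49%.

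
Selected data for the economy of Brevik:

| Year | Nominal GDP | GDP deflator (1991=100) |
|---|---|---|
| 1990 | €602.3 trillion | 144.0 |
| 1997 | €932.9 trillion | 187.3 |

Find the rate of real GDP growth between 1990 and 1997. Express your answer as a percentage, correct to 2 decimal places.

Real GDP 1990 = 602.3 / 1.440 = 418.26.
Real GDP 1997 = 932.9 / 1.873 = 498.08.
Real growth = 498.08 / 418.26 − 1 = 0.1908.

19.08%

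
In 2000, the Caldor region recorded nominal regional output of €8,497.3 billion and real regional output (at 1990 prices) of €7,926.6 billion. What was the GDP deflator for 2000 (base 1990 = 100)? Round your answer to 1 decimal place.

GDP deflator = (Nominal / Real) × 100 = 8497.3 / 7926.6 × 100 = 107.20.

107.2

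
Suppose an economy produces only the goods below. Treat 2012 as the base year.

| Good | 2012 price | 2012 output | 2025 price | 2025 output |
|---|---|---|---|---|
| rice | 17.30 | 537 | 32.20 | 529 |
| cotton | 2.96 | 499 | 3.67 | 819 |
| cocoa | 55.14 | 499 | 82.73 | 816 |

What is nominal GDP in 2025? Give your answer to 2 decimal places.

87547.21

Nominal GDP 2025 = Σ (p_2025 × q_2025) = 32.20·529 + 3.67·819 + 82.73·816 = 87547.21.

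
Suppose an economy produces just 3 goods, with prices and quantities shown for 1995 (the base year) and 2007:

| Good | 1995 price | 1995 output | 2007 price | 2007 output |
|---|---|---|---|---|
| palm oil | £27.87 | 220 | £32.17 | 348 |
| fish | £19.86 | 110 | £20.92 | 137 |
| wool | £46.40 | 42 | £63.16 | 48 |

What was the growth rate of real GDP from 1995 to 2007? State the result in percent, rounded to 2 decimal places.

42.69%

Real GDP 1995 = Nominal GDP 1995 = 27.87·220 + 19.86·110 + 46.40·42 = 10264.80.
Real GDP 2007 (at 1995 prices) = 27.87·348 + 19.86·137 + 46.40·48 = 14646.78.
Real growth = 14646.78/10264.80 − 1 = 0.4269.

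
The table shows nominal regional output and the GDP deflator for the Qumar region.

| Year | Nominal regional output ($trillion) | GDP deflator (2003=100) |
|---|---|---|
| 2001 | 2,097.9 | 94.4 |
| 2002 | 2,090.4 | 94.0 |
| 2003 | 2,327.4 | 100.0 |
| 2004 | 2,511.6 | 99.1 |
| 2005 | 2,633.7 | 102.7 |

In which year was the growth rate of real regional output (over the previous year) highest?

2002: real = 2090.4/0.940 = 2223.83; growth vs 2001 (2222.35) = 0.07%.
2003: real = 2327.4/1.000 = 2327.40; growth vs 2002 (2223.83) = 4.66%.
2004: real = 2511.6/0.991 = 2534.41; growth vs 2003 (2327.40) = 8.89%.
2005: real = 2633.7/1.027 = 2564.46; growth vs 2004 (2534.41) = 1.19%.

2004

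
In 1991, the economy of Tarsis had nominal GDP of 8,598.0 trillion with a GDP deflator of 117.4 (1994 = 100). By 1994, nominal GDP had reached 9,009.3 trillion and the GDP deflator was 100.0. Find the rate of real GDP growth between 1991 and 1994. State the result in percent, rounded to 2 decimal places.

Deflate each year: 1991 → 8598.0/1.174 = 7323.68; 1994 → 9009.3/1.000 = 9009.30.
So real GDP changed by 9009.30/7323.68 − 1 = 0.2302, i.e. 23.02%.

23.02%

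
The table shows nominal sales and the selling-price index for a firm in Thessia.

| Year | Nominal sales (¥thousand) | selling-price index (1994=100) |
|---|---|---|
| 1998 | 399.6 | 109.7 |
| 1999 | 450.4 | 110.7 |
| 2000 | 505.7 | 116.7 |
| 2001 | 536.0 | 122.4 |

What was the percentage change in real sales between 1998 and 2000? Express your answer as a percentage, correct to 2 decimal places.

18.96%

Real sales 1998 = 399.6/1.097 = 364.27.
Real sales 2000 = 505.7/1.167 = 433.33.
Change = 433.33/364.27 − 1 = 0.1896.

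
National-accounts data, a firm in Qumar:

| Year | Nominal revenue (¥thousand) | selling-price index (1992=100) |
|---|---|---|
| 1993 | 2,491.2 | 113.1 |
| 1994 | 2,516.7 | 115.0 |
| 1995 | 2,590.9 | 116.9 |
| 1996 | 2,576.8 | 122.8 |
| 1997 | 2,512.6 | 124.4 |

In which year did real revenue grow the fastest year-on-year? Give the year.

1994: real = 2516.7/1.150 = 2188.43; growth vs 1993 (2202.65) = -0.65%.
1995: real = 2590.9/1.169 = 2216.34; growth vs 1994 (2188.43) = 1.28%.
1996: real = 2576.8/1.228 = 2098.37; growth vs 1995 (2216.34) = -5.32%.
1997: real = 2512.6/1.244 = 2019.77; growth vs 1996 (2098.37) = -3.75%.

1995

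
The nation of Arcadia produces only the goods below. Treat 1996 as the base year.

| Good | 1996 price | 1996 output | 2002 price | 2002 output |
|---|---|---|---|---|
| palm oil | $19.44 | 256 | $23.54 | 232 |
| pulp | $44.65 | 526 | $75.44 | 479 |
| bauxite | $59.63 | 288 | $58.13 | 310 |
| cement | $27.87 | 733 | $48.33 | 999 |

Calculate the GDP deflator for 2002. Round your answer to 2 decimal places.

149.39

Nominal GDP 2002 = 23.54·232 + 75.44·479 + 58.13·310 + 48.33·999 = 107899.01.
Real GDP 2002 (at 1996 prices) = 19.44·232 + 44.65·479 + 59.63·310 + 27.87·999 = 72224.86.
Deflator = Nominal/Real × 100 = 107899.01/72224.86 × 100 = 149.393.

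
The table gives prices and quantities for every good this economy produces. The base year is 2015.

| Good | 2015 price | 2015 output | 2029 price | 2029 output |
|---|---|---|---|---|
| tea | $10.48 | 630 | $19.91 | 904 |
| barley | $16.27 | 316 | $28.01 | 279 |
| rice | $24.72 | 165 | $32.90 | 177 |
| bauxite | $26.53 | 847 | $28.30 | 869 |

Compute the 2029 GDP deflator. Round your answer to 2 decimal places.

135.68

Nominal GDP 2029 = 19.91·904 + 28.01·279 + 32.90·177 + 28.30·869 = 56229.43.
Real GDP 2029 (at 2015 prices) = 10.48·904 + 16.27·279 + 24.72·177 + 26.53·869 = 41443.26.
Deflator = Nominal/Real × 100 = 56229.43/41443.26 × 100 = 135.678.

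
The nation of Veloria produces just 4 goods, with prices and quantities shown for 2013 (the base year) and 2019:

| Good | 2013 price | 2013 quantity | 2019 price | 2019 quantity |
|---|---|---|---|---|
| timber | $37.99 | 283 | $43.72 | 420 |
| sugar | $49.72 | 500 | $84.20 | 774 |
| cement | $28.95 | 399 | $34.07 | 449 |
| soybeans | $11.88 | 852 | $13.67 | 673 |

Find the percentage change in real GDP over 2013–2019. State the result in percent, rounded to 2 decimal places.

Real GDP 2013 = Nominal GDP 2013 = 37.99·283 + 49.72·500 + 28.95·399 + 11.88·852 = 57283.98.
Real GDP 2019 (at 2013 prices) = 37.99·420 + 49.72·774 + 28.95·449 + 11.88·673 = 75432.87.
Real growth = 75432.87/57283.98 − 1 = 0.3168.

31.68%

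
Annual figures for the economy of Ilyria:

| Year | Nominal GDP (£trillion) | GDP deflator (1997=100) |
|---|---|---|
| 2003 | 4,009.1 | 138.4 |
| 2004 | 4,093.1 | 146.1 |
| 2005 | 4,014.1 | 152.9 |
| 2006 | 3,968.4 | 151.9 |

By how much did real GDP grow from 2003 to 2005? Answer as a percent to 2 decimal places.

-9.37%

Real GDP 2003 = 4009.1/1.384 = 2896.75.
Real GDP 2005 = 4014.1/1.529 = 2625.31.
Change = 2625.31/2896.75 − 1 = -0.0937.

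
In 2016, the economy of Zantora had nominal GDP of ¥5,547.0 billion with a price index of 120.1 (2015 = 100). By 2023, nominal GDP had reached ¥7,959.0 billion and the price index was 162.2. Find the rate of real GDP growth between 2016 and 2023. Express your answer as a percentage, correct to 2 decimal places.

6.24%

Real GDP 2016 = 5547.0 / 1.201 = 4618.65.
Real GDP 2023 = 7959.0 / 1.622 = 4906.91.
Real growth = 4906.91 / 4618.65 − 1 = 0.0624.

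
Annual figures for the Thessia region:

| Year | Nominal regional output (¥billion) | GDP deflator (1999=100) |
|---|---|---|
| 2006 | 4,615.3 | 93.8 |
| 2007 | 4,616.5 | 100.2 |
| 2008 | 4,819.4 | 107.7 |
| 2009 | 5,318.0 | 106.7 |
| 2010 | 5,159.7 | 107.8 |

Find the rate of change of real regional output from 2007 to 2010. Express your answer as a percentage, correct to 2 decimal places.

Real regional output 2007 = 4616.5/1.002 = 4607.29.
Real regional output 2010 = 5159.7/1.078 = 4786.36.
Change = 4786.36/4607.29 − 1 = 0.0389.

3.89%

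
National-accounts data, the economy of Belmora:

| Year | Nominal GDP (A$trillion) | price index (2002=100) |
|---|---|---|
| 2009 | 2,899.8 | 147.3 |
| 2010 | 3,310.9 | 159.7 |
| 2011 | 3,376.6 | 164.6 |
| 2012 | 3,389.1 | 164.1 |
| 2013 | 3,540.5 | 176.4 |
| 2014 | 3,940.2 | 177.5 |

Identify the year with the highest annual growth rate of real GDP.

2010: real = 3310.9/1.597 = 2073.20; growth vs 2009 (1968.64) = 5.31%.
2011: real = 3376.6/1.646 = 2051.40; growth vs 2010 (2073.20) = -1.05%.
2012: real = 3389.1/1.641 = 2065.27; growth vs 2011 (2051.40) = 0.68%.
2013: real = 3540.5/1.764 = 2007.09; growth vs 2012 (2065.27) = -2.82%.
2014: real = 3940.2/1.775 = 2219.83; growth vs 2013 (2007.09) = 10.60%.

2014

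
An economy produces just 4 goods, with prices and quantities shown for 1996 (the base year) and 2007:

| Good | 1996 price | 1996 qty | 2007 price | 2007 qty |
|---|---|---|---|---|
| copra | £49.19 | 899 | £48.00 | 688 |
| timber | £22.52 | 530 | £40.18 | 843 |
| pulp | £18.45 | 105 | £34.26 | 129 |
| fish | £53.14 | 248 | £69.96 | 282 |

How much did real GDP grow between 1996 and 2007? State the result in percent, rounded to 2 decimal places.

Real GDP 1996 = Nominal GDP 1996 = 49.19·899 + 22.52·530 + 18.45·105 + 53.14·248 = 71273.38.
Real GDP 2007 (at 1996 prices) = 49.19·688 + 22.52·843 + 18.45·129 + 53.14·282 = 70192.61.
Real growth = 70192.61/71273.38 − 1 = -0.0152.

-1.52%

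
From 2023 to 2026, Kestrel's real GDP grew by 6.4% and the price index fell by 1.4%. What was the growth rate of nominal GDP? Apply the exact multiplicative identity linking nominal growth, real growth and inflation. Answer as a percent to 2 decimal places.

(1 + g_nom) = (1 + g_real)(1 + π) = 1.0640 × 0.9860 = 1.04910.

4.91%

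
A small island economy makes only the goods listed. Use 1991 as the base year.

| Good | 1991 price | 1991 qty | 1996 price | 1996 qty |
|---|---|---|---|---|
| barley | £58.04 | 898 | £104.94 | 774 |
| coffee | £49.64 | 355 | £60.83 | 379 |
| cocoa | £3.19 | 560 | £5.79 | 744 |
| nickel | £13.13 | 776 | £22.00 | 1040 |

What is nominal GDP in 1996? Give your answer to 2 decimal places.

Nominal GDP 1996 = Σ (p_1996 × q_1996) = 104.94·774 + 60.83·379 + 5.79·744 + 22.00·1040 = 131465.89.

£131465.89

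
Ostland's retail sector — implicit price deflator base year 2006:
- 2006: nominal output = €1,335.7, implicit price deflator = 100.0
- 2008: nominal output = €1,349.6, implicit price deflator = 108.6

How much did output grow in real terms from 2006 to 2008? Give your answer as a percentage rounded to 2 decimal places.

Deflate each year: 2006 → 1335.7/1.000 = 1335.70; 2008 → 1349.6/1.086 = 1242.73.
So real output changed by 1242.73/1335.70 − 1 = -0.0696, i.e. -6.96%.

-6.96%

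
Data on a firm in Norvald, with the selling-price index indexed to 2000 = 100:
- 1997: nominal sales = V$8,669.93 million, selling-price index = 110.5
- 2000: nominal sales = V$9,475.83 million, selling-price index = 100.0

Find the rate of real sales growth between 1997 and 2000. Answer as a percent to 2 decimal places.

20.77%

Deflate each year: 1997 → 8669.93/1.105 = 7846.09; 2000 → 9475.83/1.000 = 9475.83.
So real sales changed by 9475.83/7846.09 − 1 = 0.2077, i.e. 20.77%.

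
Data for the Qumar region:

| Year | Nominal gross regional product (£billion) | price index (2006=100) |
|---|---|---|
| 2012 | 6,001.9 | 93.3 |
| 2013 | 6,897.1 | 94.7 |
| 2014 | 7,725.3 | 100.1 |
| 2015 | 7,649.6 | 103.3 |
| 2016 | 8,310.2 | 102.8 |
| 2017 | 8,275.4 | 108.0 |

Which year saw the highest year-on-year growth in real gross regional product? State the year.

2013: real = 6897.1/0.947 = 7283.10; growth vs 2012 (6432.90) = 13.22%.
2014: real = 7725.3/1.001 = 7717.58; growth vs 2013 (7283.10) = 5.97%.
2015: real = 7649.6/1.033 = 7405.23; growth vs 2014 (7717.58) = -4.05%.
2016: real = 8310.2/1.028 = 8083.85; growth vs 2015 (7405.23) = 9.16%.
2017: real = 8275.4/1.080 = 7662.41; growth vs 2016 (8083.85) = -5.21%.

2013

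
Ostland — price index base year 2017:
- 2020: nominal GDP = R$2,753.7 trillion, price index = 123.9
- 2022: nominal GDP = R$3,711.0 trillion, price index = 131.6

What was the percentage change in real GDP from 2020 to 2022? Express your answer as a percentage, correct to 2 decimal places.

26.88%

Real GDP 2020 = 2753.7 / 1.239 = 2222.52.
Real GDP 2022 = 3711.0 / 1.316 = 2819.91.
Real growth = 2819.91 / 2222.52 − 1 = 0.2688.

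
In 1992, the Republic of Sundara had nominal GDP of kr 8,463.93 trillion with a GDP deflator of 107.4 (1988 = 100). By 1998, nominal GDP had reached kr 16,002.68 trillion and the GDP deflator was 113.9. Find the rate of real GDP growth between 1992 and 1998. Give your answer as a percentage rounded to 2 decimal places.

78.28%

Real GDP 1992 = 8463.93 / 1.074 = 7880.75.
Real GDP 1998 = 16002.68 / 1.139 = 14049.76.
Real growth = 14049.76 / 7880.75 − 1 = 0.7828.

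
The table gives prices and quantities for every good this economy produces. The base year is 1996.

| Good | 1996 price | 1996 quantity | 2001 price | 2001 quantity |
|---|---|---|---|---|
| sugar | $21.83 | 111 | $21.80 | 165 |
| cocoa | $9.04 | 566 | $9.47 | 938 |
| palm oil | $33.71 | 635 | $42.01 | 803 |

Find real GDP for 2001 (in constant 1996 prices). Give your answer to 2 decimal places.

Real GDP 2001 = Σ (p_1996 × q_2001) = 21.83·165 + 9.04·938 + 33.71·803 = 39150.60.

$39150.60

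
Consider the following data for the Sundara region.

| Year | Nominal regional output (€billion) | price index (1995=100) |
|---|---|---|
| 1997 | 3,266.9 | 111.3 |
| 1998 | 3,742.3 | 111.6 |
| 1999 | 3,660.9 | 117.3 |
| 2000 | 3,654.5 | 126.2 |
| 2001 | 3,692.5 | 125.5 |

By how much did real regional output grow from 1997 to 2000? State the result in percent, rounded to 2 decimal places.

Real regional output 1997 = 3266.9/1.113 = 2935.22.
Real regional output 2000 = 3654.5/1.262 = 2895.80.
Change = 2895.80/2935.22 − 1 = -0.0134.

-1.34%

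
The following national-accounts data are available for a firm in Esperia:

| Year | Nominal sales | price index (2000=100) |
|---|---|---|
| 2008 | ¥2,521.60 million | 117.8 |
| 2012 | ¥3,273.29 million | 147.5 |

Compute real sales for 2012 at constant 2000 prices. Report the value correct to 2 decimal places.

¥2,219.18 million

Real sales = Nominal / (price index/100) = 3273.29 / 1.475 = 2219.18.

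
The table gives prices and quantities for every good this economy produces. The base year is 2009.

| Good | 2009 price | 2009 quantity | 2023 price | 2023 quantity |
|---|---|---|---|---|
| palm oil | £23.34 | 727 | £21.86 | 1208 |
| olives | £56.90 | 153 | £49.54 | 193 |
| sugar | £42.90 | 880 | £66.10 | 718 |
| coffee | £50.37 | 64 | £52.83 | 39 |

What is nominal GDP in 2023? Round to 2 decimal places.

Nominal GDP 2023 = Σ (p_2023 × q_2023) = 21.86·1208 + 49.54·193 + 66.10·718 + 52.83·39 = 85488.27.

£85488.27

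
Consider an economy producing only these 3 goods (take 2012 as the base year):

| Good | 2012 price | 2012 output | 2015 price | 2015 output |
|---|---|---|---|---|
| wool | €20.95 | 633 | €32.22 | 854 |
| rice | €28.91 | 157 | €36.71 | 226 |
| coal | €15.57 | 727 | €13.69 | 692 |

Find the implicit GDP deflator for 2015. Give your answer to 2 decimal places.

128.66

Nominal GDP 2015 = 32.22·854 + 36.71·226 + 13.69·692 = 45285.82.
Real GDP 2015 (at 2012 prices) = 20.95·854 + 28.91·226 + 15.57·692 = 35199.40.
Deflator = Nominal/Real × 100 = 45285.82/35199.40 × 100 = 128.655.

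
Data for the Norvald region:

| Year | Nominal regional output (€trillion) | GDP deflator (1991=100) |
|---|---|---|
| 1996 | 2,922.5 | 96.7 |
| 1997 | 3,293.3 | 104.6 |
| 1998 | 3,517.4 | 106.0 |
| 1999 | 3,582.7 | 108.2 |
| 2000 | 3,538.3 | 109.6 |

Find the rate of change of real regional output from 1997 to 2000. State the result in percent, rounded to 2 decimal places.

Real regional output 1997 = 3293.3/1.046 = 3148.47.
Real regional output 2000 = 3538.3/1.096 = 3228.38.
Change = 3228.38/3148.47 − 1 = 0.0254.

2.54%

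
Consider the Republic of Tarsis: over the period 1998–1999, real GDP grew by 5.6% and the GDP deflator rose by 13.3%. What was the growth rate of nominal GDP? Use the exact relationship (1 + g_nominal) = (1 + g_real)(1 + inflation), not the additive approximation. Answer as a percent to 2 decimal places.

(1 + g_nom) = (1 + g_real)(1 + π) = 1.0560 × 1.1330 = 1.19645.

19.64%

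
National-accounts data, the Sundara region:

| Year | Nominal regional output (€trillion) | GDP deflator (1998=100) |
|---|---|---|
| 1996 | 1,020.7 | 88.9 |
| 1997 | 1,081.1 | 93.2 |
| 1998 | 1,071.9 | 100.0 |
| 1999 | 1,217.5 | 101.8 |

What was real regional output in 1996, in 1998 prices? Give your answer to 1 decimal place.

€1,148.1 trillion

Real regional output 1996 = 1020.7 / 0.889 = 1148.14.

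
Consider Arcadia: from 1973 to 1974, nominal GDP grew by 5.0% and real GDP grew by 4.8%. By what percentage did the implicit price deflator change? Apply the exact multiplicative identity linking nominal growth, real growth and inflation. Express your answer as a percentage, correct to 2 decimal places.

(1 + g_nom) = (1 + g_real)(1 + π), so π = 1.0500 / 1.0480 − 1 = 0.00191.

0.19%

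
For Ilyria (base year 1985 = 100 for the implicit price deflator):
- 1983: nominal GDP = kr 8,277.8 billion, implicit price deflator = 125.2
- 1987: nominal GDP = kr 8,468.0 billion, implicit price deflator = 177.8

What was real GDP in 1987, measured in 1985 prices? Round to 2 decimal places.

kr 4,762.65 billion

Real GDP = Nominal / (implicit price deflator/100) = 8468.0 / 1.778 = 4762.65.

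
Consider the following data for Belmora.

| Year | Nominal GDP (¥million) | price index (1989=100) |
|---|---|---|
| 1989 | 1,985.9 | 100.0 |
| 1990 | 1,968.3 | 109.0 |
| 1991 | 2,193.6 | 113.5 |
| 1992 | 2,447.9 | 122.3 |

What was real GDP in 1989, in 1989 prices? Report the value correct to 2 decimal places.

Real GDP 1989 = 1985.9 / 1.000 = 1985.90.

¥1,985.90 million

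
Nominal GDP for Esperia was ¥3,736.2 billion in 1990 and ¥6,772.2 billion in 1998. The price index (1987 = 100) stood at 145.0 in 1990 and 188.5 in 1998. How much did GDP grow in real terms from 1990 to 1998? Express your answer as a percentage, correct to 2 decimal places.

39.43%

Real GDP 1990 = 3736.2 / 1.450 = 2576.69.
Real GDP 1998 = 6772.2 / 1.885 = 3592.68.
Real growth = 3592.68 / 2576.69 − 1 = 0.3943.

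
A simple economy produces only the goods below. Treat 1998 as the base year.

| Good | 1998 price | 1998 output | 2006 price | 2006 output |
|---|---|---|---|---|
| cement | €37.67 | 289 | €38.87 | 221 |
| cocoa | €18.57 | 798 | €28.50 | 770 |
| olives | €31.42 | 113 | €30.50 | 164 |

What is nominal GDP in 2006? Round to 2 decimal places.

€35537.27

Nominal GDP 2006 = Σ (p_2006 × q_2006) = 38.87·221 + 28.50·770 + 30.50·164 = 35537.27.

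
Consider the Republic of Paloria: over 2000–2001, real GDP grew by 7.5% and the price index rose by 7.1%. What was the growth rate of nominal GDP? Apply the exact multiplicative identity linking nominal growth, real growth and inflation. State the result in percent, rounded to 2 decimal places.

15.13%

(1 + g_nom) = (1 + g_real)(1 + π) = 1.0750 × 1.0710 = 1.15133.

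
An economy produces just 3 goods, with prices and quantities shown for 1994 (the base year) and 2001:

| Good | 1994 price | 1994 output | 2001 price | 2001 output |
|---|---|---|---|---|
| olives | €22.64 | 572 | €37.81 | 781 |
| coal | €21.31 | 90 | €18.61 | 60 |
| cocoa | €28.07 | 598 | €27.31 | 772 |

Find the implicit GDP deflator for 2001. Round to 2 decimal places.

127.32

Nominal GDP 2001 = 37.81·781 + 18.61·60 + 27.31·772 = 51729.53.
Real GDP 2001 (at 1994 prices) = 22.64·781 + 21.31·60 + 28.07·772 = 40630.48.
Deflator = Nominal/Real × 100 = 51729.53/40630.48 × 100 = 127.317.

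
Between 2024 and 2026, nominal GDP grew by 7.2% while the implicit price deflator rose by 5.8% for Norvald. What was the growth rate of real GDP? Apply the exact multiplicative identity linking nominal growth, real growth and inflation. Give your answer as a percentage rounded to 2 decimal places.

(1 + g_nom) = (1 + g_real)(1 + π), so g_real = 1.0720 / 1.0580 − 1 = 0.01323.

1.32%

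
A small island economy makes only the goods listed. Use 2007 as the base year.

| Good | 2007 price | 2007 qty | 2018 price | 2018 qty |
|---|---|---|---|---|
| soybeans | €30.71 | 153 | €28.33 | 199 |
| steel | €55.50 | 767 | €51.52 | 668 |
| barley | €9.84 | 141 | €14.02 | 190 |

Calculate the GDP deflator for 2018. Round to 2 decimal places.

Nominal GDP 2018 = 28.33·199 + 51.52·668 + 14.02·190 = 42716.83.
Real GDP 2018 (at 2007 prices) = 30.71·199 + 55.50·668 + 9.84·190 = 45054.89.
Deflator = Nominal/Real × 100 = 42716.83/45054.89 × 100 = 94.811.

94.81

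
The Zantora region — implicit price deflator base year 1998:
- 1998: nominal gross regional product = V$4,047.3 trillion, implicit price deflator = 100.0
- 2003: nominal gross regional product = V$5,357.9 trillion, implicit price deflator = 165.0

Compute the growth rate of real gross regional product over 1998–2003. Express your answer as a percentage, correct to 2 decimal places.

Real gross regional product 1998 = 4047.3 / 1.000 = 4047.30.
Real gross regional product 2003 = 5357.9 / 1.650 = 3247.21.
Real growth = 3247.21 / 4047.30 − 1 = -0.1977.

-19.77%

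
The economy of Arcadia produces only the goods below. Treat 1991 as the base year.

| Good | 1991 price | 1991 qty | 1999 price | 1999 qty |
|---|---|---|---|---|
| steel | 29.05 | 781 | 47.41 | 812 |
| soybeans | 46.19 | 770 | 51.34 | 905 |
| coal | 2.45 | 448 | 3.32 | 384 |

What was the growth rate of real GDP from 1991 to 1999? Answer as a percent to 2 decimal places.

11.76%

Real GDP 1991 = Nominal GDP 1991 = 29.05·781 + 46.19·770 + 2.45·448 = 59351.95.
Real GDP 1999 (at 1991 prices) = 29.05·812 + 46.19·905 + 2.45·384 = 66331.35.
Real growth = 66331.35/59351.95 − 1 = 0.1176.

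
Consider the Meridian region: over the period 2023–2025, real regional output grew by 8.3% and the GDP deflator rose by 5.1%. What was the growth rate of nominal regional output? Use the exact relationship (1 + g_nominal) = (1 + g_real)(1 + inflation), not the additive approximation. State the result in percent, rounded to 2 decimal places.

(1 + g_nom) = (1 + g_real)(1 + π) = 1.0830 × 1.0510 = 1.13823.

13.82%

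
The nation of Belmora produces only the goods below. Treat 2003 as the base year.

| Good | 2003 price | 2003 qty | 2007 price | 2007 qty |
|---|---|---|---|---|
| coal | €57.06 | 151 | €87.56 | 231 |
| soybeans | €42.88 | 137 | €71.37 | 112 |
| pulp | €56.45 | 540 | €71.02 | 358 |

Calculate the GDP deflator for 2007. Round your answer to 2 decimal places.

140.46

Nominal GDP 2007 = 87.56·231 + 71.37·112 + 71.02·358 = 53644.96.
Real GDP 2007 (at 2003 prices) = 57.06·231 + 42.88·112 + 56.45·358 = 38192.52.
Deflator = Nominal/Real × 100 = 53644.96/38192.52 × 100 = 140.459.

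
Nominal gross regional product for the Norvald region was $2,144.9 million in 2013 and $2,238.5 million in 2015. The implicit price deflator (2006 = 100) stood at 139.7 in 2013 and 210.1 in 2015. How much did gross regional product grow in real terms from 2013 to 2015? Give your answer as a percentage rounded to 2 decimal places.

Real gross regional product 2013 = 2144.9 / 1.397 = 1535.36.
Real gross regional product 2015 = 2238.5 / 2.101 = 1065.45.
Real growth = 1065.45 / 1535.36 − 1 = -0.3061.

-30.61%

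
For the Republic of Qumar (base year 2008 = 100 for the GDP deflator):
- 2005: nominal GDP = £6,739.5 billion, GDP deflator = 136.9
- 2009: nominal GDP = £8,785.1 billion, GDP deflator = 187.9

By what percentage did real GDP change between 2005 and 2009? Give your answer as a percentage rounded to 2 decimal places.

-5.03%

Deflate each year: 2005 → 6739.5/1.369 = 4922.94; 2009 → 8785.1/1.879 = 4675.41.
So real GDP changed by 4675.41/4922.94 − 1 = -0.0503, i.e. -5.03%.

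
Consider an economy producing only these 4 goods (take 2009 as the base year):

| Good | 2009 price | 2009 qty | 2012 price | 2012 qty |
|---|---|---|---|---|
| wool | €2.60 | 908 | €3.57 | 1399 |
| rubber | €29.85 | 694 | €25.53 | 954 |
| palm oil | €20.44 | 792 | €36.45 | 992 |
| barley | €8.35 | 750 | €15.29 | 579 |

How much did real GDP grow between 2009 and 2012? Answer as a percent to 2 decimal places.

Real GDP 2009 = Nominal GDP 2009 = 2.60·908 + 29.85·694 + 20.44·792 + 8.35·750 = 45527.68.
Real GDP 2012 (at 2009 prices) = 2.60·1399 + 29.85·954 + 20.44·992 + 8.35·579 = 57225.43.
Real growth = 57225.43/45527.68 − 1 = 0.2569.

25.69%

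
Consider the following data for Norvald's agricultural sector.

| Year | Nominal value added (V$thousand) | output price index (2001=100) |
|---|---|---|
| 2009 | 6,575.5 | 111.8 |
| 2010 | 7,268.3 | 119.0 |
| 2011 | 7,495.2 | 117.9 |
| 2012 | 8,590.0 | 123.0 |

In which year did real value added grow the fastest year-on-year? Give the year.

2010: real = 7268.3/1.190 = 6107.82; growth vs 2009 (5881.48) = 3.85%.
2011: real = 7495.2/1.179 = 6357.25; growth vs 2010 (6107.82) = 4.08%.
2012: real = 8590.0/1.230 = 6983.74; growth vs 2011 (6357.25) = 9.85%.

2012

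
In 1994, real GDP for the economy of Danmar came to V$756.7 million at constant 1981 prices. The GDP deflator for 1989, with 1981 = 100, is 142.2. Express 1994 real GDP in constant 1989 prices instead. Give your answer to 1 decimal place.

Real GDP in 1989 prices = Real GDP in 1981 prices × (P_1989/P_1981) = 756.7 × 1.422 = 1076.03.

V$1,076.0 million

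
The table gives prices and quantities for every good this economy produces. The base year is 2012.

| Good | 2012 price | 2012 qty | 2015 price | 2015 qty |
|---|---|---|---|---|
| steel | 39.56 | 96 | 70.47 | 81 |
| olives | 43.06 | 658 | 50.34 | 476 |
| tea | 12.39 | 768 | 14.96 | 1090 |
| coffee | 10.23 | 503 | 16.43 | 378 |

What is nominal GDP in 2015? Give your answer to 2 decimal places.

52186.85

Nominal GDP 2015 = Σ (p_2015 × q_2015) = 70.47·81 + 50.34·476 + 14.96·1090 + 16.43·378 = 52186.85.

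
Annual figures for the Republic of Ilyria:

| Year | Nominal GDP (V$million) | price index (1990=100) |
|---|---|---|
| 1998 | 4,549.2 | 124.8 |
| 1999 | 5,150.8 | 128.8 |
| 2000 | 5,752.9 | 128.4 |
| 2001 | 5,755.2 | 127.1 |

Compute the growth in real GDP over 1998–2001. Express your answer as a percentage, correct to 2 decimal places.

24.22%

Real GDP 1998 = 4549.2/1.248 = 3645.19.
Real GDP 2001 = 5755.2/1.271 = 4528.09.
Change = 4528.09/3645.19 − 1 = 0.2422.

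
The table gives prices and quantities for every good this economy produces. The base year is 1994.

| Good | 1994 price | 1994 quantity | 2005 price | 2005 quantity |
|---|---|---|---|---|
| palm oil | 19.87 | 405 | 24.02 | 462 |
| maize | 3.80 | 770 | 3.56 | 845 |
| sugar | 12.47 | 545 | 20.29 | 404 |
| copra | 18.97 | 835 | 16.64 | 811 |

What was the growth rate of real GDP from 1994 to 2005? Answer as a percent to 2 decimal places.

Real GDP 1994 = Nominal GDP 1994 = 19.87·405 + 3.80·770 + 12.47·545 + 18.97·835 = 33609.45.
Real GDP 2005 (at 1994 prices) = 19.87·462 + 3.80·845 + 12.47·404 + 18.97·811 = 32813.49.
Real growth = 32813.49/33609.45 − 1 = -0.0237.

-2.37%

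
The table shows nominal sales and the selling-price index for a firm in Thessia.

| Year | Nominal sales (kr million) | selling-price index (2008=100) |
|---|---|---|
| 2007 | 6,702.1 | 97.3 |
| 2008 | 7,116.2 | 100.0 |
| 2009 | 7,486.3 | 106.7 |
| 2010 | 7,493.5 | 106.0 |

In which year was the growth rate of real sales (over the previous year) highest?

2008

2008: real = 7116.2/1.000 = 7116.20; growth vs 2007 (6888.08) = 3.31%.
2009: real = 7486.3/1.067 = 7016.21; growth vs 2008 (7116.20) = -1.41%.
2010: real = 7493.5/1.060 = 7069.34; growth vs 2009 (7016.21) = 0.76%.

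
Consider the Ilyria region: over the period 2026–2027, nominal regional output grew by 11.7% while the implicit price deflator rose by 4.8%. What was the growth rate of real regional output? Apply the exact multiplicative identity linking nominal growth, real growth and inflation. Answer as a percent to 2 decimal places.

(1 + g_nom) = (1 + g_real)(1 + π), so g_real = 1.1170 / 1.0480 − 1 = 0.06584.

6.58%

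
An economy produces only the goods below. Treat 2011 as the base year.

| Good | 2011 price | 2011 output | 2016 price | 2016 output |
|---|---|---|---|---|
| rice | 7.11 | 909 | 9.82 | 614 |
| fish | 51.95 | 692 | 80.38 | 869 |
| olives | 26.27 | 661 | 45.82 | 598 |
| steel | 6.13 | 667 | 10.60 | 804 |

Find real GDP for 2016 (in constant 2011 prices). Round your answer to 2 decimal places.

70148.07

Real GDP 2016 = Σ (p_2011 × q_2016) = 7.11·614 + 51.95·869 + 26.27·598 + 6.13·804 = 70148.07.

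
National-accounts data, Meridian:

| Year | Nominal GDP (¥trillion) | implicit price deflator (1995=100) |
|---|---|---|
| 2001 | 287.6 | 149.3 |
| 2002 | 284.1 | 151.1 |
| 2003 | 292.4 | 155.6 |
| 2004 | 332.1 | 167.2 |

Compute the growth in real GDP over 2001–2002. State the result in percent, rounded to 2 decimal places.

-2.39%

Real GDP 2001 = 287.6/1.493 = 192.63.
Real GDP 2002 = 284.1/1.511 = 188.02.
Change = 188.02/192.63 − 1 = -0.0239.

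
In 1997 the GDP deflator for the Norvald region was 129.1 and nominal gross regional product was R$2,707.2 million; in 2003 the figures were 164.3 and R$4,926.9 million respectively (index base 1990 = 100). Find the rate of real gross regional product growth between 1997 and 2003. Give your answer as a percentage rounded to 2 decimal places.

Deflate each year: 1997 → 2707.2/1.291 = 2096.98; 2003 → 4926.9/1.643 = 2998.72.
So real gross regional product changed by 2998.72/2096.98 − 1 = 0.4300, i.e. 43.00%.

43.00%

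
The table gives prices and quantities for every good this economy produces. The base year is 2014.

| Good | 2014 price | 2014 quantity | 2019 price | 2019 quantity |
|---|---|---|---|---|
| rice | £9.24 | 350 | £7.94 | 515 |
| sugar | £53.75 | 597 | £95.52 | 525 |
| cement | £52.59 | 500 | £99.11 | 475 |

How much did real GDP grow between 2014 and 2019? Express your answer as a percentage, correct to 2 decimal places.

-5.94%

Real GDP 2014 = Nominal GDP 2014 = 9.24·350 + 53.75·597 + 52.59·500 = 61617.75.
Real GDP 2019 (at 2014 prices) = 9.24·515 + 53.75·525 + 52.59·475 = 57957.60.
Real growth = 57957.60/61617.75 − 1 = -0.0594.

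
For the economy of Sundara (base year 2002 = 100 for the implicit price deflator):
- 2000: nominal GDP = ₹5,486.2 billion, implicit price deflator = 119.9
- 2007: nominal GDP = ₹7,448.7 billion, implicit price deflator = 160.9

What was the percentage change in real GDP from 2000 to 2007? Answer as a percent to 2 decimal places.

1.17%

Deflate each year: 2000 → 5486.2/1.199 = 4575.65; 2007 → 7448.7/1.609 = 4629.40.
So real GDP changed by 4629.40/4575.65 − 1 = 0.0117, i.e. 1.17%.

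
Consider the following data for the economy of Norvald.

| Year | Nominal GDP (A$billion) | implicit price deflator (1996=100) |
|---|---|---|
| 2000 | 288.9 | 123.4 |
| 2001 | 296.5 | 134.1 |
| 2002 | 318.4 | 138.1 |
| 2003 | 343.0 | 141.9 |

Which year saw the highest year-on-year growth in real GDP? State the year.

2003

2001: real = 296.5/1.341 = 221.10; growth vs 2000 (234.12) = -5.56%.
2002: real = 318.4/1.381 = 230.56; growth vs 2001 (221.10) = 4.28%.
2003: real = 343.0/1.419 = 241.72; growth vs 2002 (230.56) = 4.84%.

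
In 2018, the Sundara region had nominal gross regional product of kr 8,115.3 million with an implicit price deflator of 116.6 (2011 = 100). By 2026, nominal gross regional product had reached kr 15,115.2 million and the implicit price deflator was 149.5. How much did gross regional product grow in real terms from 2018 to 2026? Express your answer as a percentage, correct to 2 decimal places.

45.27%

Real gross regional product 2018 = 8115.3 / 1.166 = 6959.95.
Real gross regional product 2026 = 15115.2 / 1.495 = 10110.50.
Real growth = 10110.50 / 6959.95 − 1 = 0.4527.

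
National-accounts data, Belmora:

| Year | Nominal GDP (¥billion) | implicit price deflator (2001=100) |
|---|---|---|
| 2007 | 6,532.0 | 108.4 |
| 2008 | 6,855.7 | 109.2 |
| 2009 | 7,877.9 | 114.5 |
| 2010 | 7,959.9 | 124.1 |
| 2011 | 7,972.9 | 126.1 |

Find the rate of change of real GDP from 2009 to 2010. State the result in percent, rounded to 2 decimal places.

-6.78%

Real GDP 2009 = 7877.9/1.145 = 6880.26.
Real GDP 2010 = 7959.9/1.241 = 6414.10.
Change = 6414.10/6880.26 − 1 = -0.0678.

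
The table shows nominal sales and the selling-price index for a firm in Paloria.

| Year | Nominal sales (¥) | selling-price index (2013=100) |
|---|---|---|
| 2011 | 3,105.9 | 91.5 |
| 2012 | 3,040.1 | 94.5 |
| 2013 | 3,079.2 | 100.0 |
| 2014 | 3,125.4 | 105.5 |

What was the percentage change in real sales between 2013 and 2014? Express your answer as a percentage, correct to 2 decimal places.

Real sales 2013 = 3079.2/1.000 = 3079.20.
Real sales 2014 = 3125.4/1.055 = 2962.46.
Change = 2962.46/3079.20 − 1 = -0.0379.

-3.79%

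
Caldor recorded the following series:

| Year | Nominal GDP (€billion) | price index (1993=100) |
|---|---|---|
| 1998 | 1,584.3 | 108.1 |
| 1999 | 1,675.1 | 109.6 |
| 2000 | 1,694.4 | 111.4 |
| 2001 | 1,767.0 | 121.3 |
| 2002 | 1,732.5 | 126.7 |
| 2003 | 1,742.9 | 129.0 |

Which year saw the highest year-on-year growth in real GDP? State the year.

1999: real = 1675.1/1.096 = 1528.38; growth vs 1998 (1465.59) = 4.28%.
2000: real = 1694.4/1.114 = 1521.01; growth vs 1999 (1528.38) = -0.48%.
2001: real = 1767.0/1.213 = 1456.72; growth vs 2000 (1521.01) = -4.23%.
2002: real = 1732.5/1.267 = 1367.40; growth vs 2001 (1456.72) = -6.13%.
2003: real = 1742.9/1.290 = 1351.09; growth vs 2002 (1367.40) = -1.19%.

1999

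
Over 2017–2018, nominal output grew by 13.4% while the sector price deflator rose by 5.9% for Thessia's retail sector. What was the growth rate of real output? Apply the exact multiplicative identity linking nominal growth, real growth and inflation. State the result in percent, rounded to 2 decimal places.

(1 + g_nom) = (1 + g_real)(1 + π), so g_real = 1.1340 / 1.0590 − 1 = 0.07082.

7.08%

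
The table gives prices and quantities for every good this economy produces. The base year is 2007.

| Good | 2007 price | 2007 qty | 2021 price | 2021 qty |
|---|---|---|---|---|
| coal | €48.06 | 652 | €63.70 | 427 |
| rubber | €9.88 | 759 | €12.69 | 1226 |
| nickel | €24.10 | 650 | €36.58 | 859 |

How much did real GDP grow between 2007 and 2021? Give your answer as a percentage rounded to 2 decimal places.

Real GDP 2007 = Nominal GDP 2007 = 48.06·652 + 9.88·759 + 24.10·650 = 54499.04.
Real GDP 2021 (at 2007 prices) = 48.06·427 + 9.88·1226 + 24.10·859 = 53336.40.
Real growth = 53336.40/54499.04 − 1 = -0.0213.

-2.13%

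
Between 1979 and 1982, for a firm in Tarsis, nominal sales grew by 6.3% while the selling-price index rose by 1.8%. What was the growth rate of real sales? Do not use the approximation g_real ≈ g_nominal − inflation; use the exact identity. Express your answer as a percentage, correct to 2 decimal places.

4.42%

(1 + g_nom) = (1 + g_real)(1 + π), so g_real = 1.0630 / 1.0180 − 1 = 0.04420.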